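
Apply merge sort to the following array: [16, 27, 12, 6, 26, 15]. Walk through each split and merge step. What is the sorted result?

Merge sort trace:

Split: [16, 27, 12, 6, 26, 15] -> [16, 27, 12] and [6, 26, 15]
  Split: [16, 27, 12] -> [16] and [27, 12]
    Split: [27, 12] -> [27] and [12]
    Merge: [27] + [12] -> [12, 27]
  Merge: [16] + [12, 27] -> [12, 16, 27]
  Split: [6, 26, 15] -> [6] and [26, 15]
    Split: [26, 15] -> [26] and [15]
    Merge: [26] + [15] -> [15, 26]
  Merge: [6] + [15, 26] -> [6, 15, 26]
Merge: [12, 16, 27] + [6, 15, 26] -> [6, 12, 15, 16, 26, 27]

Final sorted array: [6, 12, 15, 16, 26, 27]

The merge sort proceeds by recursively splitting the array and merging sorted halves.
After all merges, the sorted array is [6, 12, 15, 16, 26, 27].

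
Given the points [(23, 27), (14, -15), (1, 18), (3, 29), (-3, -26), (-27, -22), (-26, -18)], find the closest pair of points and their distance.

Computing all pairwise distances among 7 points:

d((23, 27), (14, -15)) = 42.9535
d((23, 27), (1, 18)) = 23.7697
d((23, 27), (3, 29)) = 20.0998
d((23, 27), (-3, -26)) = 59.0339
d((23, 27), (-27, -22)) = 70.0071
d((23, 27), (-26, -18)) = 66.5282
d((14, -15), (1, 18)) = 35.4683
d((14, -15), (3, 29)) = 45.3542
d((14, -15), (-3, -26)) = 20.2485
d((14, -15), (-27, -22)) = 41.5933
d((14, -15), (-26, -18)) = 40.1123
d((1, 18), (3, 29)) = 11.1803
d((1, 18), (-3, -26)) = 44.1814
d((1, 18), (-27, -22)) = 48.8262
d((1, 18), (-26, -18)) = 45.0
d((3, 29), (-3, -26)) = 55.3263
d((3, 29), (-27, -22)) = 59.1692
d((3, 29), (-26, -18)) = 55.2268
d((-3, -26), (-27, -22)) = 24.3311
d((-3, -26), (-26, -18)) = 24.3516
d((-27, -22), (-26, -18)) = 4.1231 <-- minimum

Closest pair: (-27, -22) and (-26, -18) with distance 4.1231

The closest pair is (-27, -22) and (-26, -18) with Euclidean distance 4.1231. For 7 points, brute-force pairwise comparison is shown above. For large n, the divide-and-conquer algorithm (sort by x, recurse on halves, check the dividing strip) achieves O(n log n).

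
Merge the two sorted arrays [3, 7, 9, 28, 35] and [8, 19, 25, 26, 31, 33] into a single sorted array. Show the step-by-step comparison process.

Merging process:

Compare 3 vs 8: take 3 from left. Merged: [3]
Compare 7 vs 8: take 7 from left. Merged: [3, 7]
Compare 9 vs 8: take 8 from right. Merged: [3, 7, 8]
Compare 9 vs 19: take 9 from left. Merged: [3, 7, 8, 9]
Compare 28 vs 19: take 19 from right. Merged: [3, 7, 8, 9, 19]
Compare 28 vs 25: take 25 from right. Merged: [3, 7, 8, 9, 19, 25]
Compare 28 vs 26: take 26 from right. Merged: [3, 7, 8, 9, 19, 25, 26]
Compare 28 vs 31: take 28 from left. Merged: [3, 7, 8, 9, 19, 25, 26, 28]
Compare 35 vs 31: take 31 from right. Merged: [3, 7, 8, 9, 19, 25, 26, 28, 31]
Compare 35 vs 33: take 33 from right. Merged: [3, 7, 8, 9, 19, 25, 26, 28, 31, 33]
Append remaining from left: [35]. Merged: [3, 7, 8, 9, 19, 25, 26, 28, 31, 33, 35]

Final merged array: [3, 7, 8, 9, 19, 25, 26, 28, 31, 33, 35]
Total comparisons: 10

The merged array is [3, 7, 8, 9, 19, 25, 26, 28, 31, 33, 35], requiring 10 comparisons. The merge step runs in O(n) time where n is the total number of elements.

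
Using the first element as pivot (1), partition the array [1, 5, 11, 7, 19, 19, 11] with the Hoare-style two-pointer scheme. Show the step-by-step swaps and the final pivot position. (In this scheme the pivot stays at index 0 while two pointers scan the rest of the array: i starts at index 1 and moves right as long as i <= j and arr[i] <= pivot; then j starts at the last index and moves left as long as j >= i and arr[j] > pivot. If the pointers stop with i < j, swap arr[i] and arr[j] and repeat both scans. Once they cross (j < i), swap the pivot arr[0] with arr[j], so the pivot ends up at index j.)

Hoare-style two-pointer partition with pivot = 1:

Initial array: [1, 5, 11, 7, 19, 19, 11]

Pointers start at i = 1, j = 6.
i ends at 1, j ends at 0: the pointers have crossed (j < i), so scanning stops.

j = 0, so swapping arr[0] with arr[j] leaves the pivot at position 0: [1, 5, 11, 7, 19, 19, 11]
Pivot position: 0

After partitioning with pivot 1, the array becomes [1, 5, 11, 7, 19, 19, 11]. The pivot is placed at index 0. All elements to the left of the pivot are <= 1, and all elements to the right are > 1.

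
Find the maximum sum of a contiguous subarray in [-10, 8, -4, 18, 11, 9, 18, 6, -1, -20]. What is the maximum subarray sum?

Using Kadane's algorithm on [-10, 8, -4, 18, 11, 9, 18, 6, -1, -20]:

Scanning through the array:
Position 1 (value 8): max_ending_here = 8, max_so_far = 8
Position 2 (value -4): max_ending_here = 4, max_so_far = 8
Position 3 (value 18): max_ending_here = 22, max_so_far = 22
Position 4 (value 11): max_ending_here = 33, max_so_far = 33
Position 5 (value 9): max_ending_here = 42, max_so_far = 42
Position 6 (value 18): max_ending_here = 60, max_so_far = 60
Position 7 (value 6): max_ending_here = 66, max_so_far = 66
Position 8 (value -1): max_ending_here = 65, max_so_far = 66
Position 9 (value -20): max_ending_here = 45, max_so_far = 66

Maximum subarray: [8, -4, 18, 11, 9, 18, 6]
Maximum sum: 66

The maximum subarray is [8, -4, 18, 11, 9, 18, 6] with sum 66. This subarray runs from index 1 to index 7.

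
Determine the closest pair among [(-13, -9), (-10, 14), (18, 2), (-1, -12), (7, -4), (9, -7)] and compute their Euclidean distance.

Computing all pairwise distances among 6 points:

d((-13, -9), (-10, 14)) = 23.1948
d((-13, -9), (18, 2)) = 32.8938
d((-13, -9), (-1, -12)) = 12.3693
d((-13, -9), (7, -4)) = 20.6155
d((-13, -9), (9, -7)) = 22.0907
d((-10, 14), (18, 2)) = 30.4631
d((-10, 14), (-1, -12)) = 27.5136
d((-10, 14), (7, -4)) = 24.7588
d((-10, 14), (9, -7)) = 28.3196
d((18, 2), (-1, -12)) = 23.6008
d((18, 2), (7, -4)) = 12.53
d((18, 2), (9, -7)) = 12.7279
d((-1, -12), (7, -4)) = 11.3137
d((-1, -12), (9, -7)) = 11.1803
d((7, -4), (9, -7)) = 3.6056 <-- minimum

Closest pair: (7, -4) and (9, -7) with distance 3.6056

The closest pair is (7, -4) and (9, -7) with Euclidean distance 3.6056. For 6 points, brute-force pairwise comparison is shown above. For large n, the divide-and-conquer algorithm (sort by x, recurse on halves, check the dividing strip) achieves O(n log n).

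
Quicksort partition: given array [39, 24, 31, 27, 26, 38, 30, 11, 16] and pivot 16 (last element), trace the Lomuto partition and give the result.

Lomuto partition with pivot = 16:

Initial array: [39, 24, 31, 27, 26, 38, 30, 11, 16]

arr[0]=39 > 16: no swap
arr[1]=24 > 16: no swap
arr[2]=31 > 16: no swap
arr[3]=27 > 16: no swap
arr[4]=26 > 16: no swap
arr[5]=38 > 16: no swap
arr[6]=30 > 16: no swap
arr[7]=11 <= 16: swap with position 0, array becomes [11, 24, 31, 27, 26, 38, 30, 39, 16]

Place pivot at position 1: [11, 16, 31, 27, 26, 38, 30, 39, 24]
Pivot position: 1

After partitioning with pivot 16, the array becomes [11, 16, 31, 27, 26, 38, 30, 39, 24]. The pivot is placed at index 1. All elements to the left of the pivot are <= 16, and all elements to the right are > 16.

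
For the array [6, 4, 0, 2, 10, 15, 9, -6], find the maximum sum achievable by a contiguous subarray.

Using Kadane's algorithm on [6, 4, 0, 2, 10, 15, 9, -6]:

Scanning through the array:
Position 1 (value 4): max_ending_here = 10, max_so_far = 10
Position 2 (value 0): max_ending_here = 10, max_so_far = 10
Position 3 (value 2): max_ending_here = 12, max_so_far = 12
Position 4 (value 10): max_ending_here = 22, max_so_far = 22
Position 5 (value 15): max_ending_here = 37, max_so_far = 37
Position 6 (value 9): max_ending_here = 46, max_so_far = 46
Position 7 (value -6): max_ending_here = 40, max_so_far = 46

Maximum subarray: [6, 4, 0, 2, 10, 15, 9]
Maximum sum: 46

The maximum subarray is [6, 4, 0, 2, 10, 15, 9] with sum 46. This subarray runs from index 0 to index 6.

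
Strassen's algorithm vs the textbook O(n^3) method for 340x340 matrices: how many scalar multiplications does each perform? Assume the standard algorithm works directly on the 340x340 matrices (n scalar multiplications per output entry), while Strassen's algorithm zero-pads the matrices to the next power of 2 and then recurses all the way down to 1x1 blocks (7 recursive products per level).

Matrix multiplication for 340x340 matrices:

Strassen's algorithm requires power-of-2 dimensions. Pad 340x340 to 512x512 (next power of 2).

Standard algorithm: 340^3 = 39304000 multiplications
Strassen's algorithm: 7^(log2(512)) = 7^9 = 40353607 multiplications
Difference: 39304000 - 40353607 = -1049607 (Strassen uses MORE here due to padding overhead — for small or just-over-power-of-2 n, padding can outweigh the per-level savings)

Standard: 39304000 multiplications (340^3). Strassen: 40353607 multiplications (7^9, after padding to 512x512). Strassen reduces 8 recursive multiplications to 7 at each level.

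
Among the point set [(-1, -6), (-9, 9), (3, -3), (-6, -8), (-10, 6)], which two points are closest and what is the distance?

Computing all pairwise distances among 5 points:

d((-1, -6), (-9, 9)) = 17.0
d((-1, -6), (3, -3)) = 5.0
d((-1, -6), (-6, -8)) = 5.3852
d((-1, -6), (-10, 6)) = 15.0
d((-9, 9), (3, -3)) = 16.9706
d((-9, 9), (-6, -8)) = 17.2627
d((-9, 9), (-10, 6)) = 3.1623 <-- minimum
d((3, -3), (-6, -8)) = 10.2956
d((3, -3), (-10, 6)) = 15.8114
d((-6, -8), (-10, 6)) = 14.5602

Closest pair: (-9, 9) and (-10, 6) with distance 3.1623

The closest pair is (-9, 9) and (-10, 6) with Euclidean distance 3.1623. For 5 points, brute-force pairwise comparison is shown above. For large n, the divide-and-conquer algorithm (sort by x, recurse on halves, check the dividing strip) achieves O(n log n).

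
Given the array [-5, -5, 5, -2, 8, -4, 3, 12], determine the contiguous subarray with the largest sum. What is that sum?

Using Kadane's algorithm on [-5, -5, 5, -2, 8, -4, 3, 12]:

Scanning through the array:
Position 1 (value -5): max_ending_here = -5, max_so_far = -5
Position 2 (value 5): max_ending_here = 5, max_so_far = 5
Position 3 (value -2): max_ending_here = 3, max_so_far = 5
Position 4 (value 8): max_ending_here = 11, max_so_far = 11
Position 5 (value -4): max_ending_here = 7, max_so_far = 11
Position 6 (value 3): max_ending_here = 10, max_so_far = 11
Position 7 (value 12): max_ending_here = 22, max_so_far = 22

Maximum subarray: [5, -2, 8, -4, 3, 12]
Maximum sum: 22

The maximum subarray is [5, -2, 8, -4, 3, 12] with sum 22. This subarray runs from index 2 to index 7.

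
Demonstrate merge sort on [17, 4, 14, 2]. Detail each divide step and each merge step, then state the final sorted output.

Merge sort trace:

Split: [17, 4, 14, 2] -> [17, 4] and [14, 2]
  Split: [17, 4] -> [17] and [4]
  Merge: [17] + [4] -> [4, 17]
  Split: [14, 2] -> [14] and [2]
  Merge: [14] + [2] -> [2, 14]
Merge: [4, 17] + [2, 14] -> [2, 4, 14, 17]

Final sorted array: [2, 4, 14, 17]

The merge sort proceeds by recursively splitting the array and merging sorted halves.
After all merges, the sorted array is [2, 4, 14, 17].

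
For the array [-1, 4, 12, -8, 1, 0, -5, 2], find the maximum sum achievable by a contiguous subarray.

Using Kadane's algorithm on [-1, 4, 12, -8, 1, 0, -5, 2]:

Scanning through the array:
Position 1 (value 4): max_ending_here = 4, max_so_far = 4
Position 2 (value 12): max_ending_here = 16, max_so_far = 16
Position 3 (value -8): max_ending_here = 8, max_so_far = 16
Position 4 (value 1): max_ending_here = 9, max_so_far = 16
Position 5 (value 0): max_ending_here = 9, max_so_far = 16
Position 6 (value -5): max_ending_here = 4, max_so_far = 16
Position 7 (value 2): max_ending_here = 6, max_so_far = 16

Maximum subarray: [4, 12]
Maximum sum: 16

The maximum subarray is [4, 12] with sum 16. This subarray runs from index 1 to index 2.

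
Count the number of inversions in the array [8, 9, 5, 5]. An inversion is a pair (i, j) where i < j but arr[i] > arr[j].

Finding inversions in [8, 9, 5, 5]:

(0, 2): arr[0]=8 > arr[2]=5
(0, 3): arr[0]=8 > arr[3]=5
(1, 2): arr[1]=9 > arr[2]=5
(1, 3): arr[1]=9 > arr[3]=5

Total inversions: 4

The array has 4 inversion(s): (0,2), (0,3), (1,2), (1,3). Each pair (i,j) satisfies i < j and arr[i] > arr[j].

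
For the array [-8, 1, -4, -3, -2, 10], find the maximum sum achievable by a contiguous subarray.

Using Kadane's algorithm on [-8, 1, -4, -3, -2, 10]:

Scanning through the array:
Position 1 (value 1): max_ending_here = 1, max_so_far = 1
Position 2 (value -4): max_ending_here = -3, max_so_far = 1
Position 3 (value -3): max_ending_here = -3, max_so_far = 1
Position 4 (value -2): max_ending_here = -2, max_so_far = 1
Position 5 (value 10): max_ending_here = 10, max_so_far = 10

Maximum subarray: [10]
Maximum sum: 10

The maximum subarray is [10] with sum 10. This subarray runs from index 5 to index 5.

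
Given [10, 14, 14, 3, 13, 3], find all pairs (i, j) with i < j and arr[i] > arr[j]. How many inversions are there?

Finding inversions in [10, 14, 14, 3, 13, 3]:

(0, 3): arr[0]=10 > arr[3]=3
(0, 5): arr[0]=10 > arr[5]=3
(1, 3): arr[1]=14 > arr[3]=3
(1, 4): arr[1]=14 > arr[4]=13
(1, 5): arr[1]=14 > arr[5]=3
(2, 3): arr[2]=14 > arr[3]=3
(2, 4): arr[2]=14 > arr[4]=13
(2, 5): arr[2]=14 > arr[5]=3
(4, 5): arr[4]=13 > arr[5]=3

Total inversions: 9

The array has 9 inversion(s): (0,3), (0,5), (1,3), (1,4), (1,5), (2,3), (2,4), (2,5), (4,5). Each pair (i,j) satisfies i < j and arr[i] > arr[j].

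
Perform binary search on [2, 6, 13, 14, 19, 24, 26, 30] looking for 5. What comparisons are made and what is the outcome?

Binary search for 5 in [2, 6, 13, 14, 19, 24, 26, 30]:

lo=0, hi=7, mid=3, arr[mid]=14 -> 14 > 5, search left half
lo=0, hi=2, mid=1, arr[mid]=6 -> 6 > 5, search left half
lo=0, hi=0, mid=0, arr[mid]=2 -> 2 < 5, search right half
lo=1 > hi=0, target 5 not found

Binary search determines that 5 is not in the array after 3 comparisons. The search space was exhausted without finding the target.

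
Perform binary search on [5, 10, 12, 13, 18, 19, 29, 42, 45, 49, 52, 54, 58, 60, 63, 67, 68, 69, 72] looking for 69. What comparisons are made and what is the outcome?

Binary search for 69 in [5, 10, 12, 13, 18, 19, 29, 42, 45, 49, 52, 54, 58, 60, 63, 67, 68, 69, 72]:

lo=0, hi=18, mid=9, arr[mid]=49 -> 49 < 69, search right half
lo=10, hi=18, mid=14, arr[mid]=63 -> 63 < 69, search right half
lo=15, hi=18, mid=16, arr[mid]=68 -> 68 < 69, search right half
lo=17, hi=18, mid=17, arr[mid]=69 -> Found target at index 17!

Binary search finds 69 at index 17 after 4 comparisons. The search repeatedly halves the search space by comparing with the middle element.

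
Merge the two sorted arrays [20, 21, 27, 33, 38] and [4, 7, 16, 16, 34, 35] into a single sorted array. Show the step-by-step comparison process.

Merging process:

Compare 20 vs 4: take 4 from right. Merged: [4]
Compare 20 vs 7: take 7 from right. Merged: [4, 7]
Compare 20 vs 16: take 16 from right. Merged: [4, 7, 16]
Compare 20 vs 16: take 16 from right. Merged: [4, 7, 16, 16]
Compare 20 vs 34: take 20 from left. Merged: [4, 7, 16, 16, 20]
Compare 21 vs 34: take 21 from left. Merged: [4, 7, 16, 16, 20, 21]
Compare 27 vs 34: take 27 from left. Merged: [4, 7, 16, 16, 20, 21, 27]
Compare 33 vs 34: take 33 from left. Merged: [4, 7, 16, 16, 20, 21, 27, 33]
Compare 38 vs 34: take 34 from right. Merged: [4, 7, 16, 16, 20, 21, 27, 33, 34]
Compare 38 vs 35: take 35 from right. Merged: [4, 7, 16, 16, 20, 21, 27, 33, 34, 35]
Append remaining from left: [38]. Merged: [4, 7, 16, 16, 20, 21, 27, 33, 34, 35, 38]

Final merged array: [4, 7, 16, 16, 20, 21, 27, 33, 34, 35, 38]
Total comparisons: 10

The merged array is [4, 7, 16, 16, 20, 21, 27, 33, 34, 35, 38], requiring 10 comparisons. The merge step runs in O(n) time where n is the total number of elements.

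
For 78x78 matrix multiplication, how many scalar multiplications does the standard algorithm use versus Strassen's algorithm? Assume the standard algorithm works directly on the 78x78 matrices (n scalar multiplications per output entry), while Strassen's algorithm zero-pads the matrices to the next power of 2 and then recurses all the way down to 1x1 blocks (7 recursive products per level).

Matrix multiplication for 78x78 matrices:

Strassen's algorithm requires power-of-2 dimensions. Pad 78x78 to 128x128 (next power of 2).

Standard algorithm: 78^3 = 474552 multiplications
Strassen's algorithm: 7^(log2(128)) = 7^7 = 823543 multiplications
Difference: 474552 - 823543 = -348991 (Strassen uses MORE here due to padding overhead — for small or just-over-power-of-2 n, padding can outweigh the per-level savings)

Standard: 474552 multiplications (78^3). Strassen: 823543 multiplications (7^7, after padding to 128x128). Strassen reduces 8 recursive multiplications to 7 at each level.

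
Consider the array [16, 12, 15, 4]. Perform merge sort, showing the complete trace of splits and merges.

Merge sort trace:

Split: [16, 12, 15, 4] -> [16, 12] and [15, 4]
  Split: [16, 12] -> [16] and [12]
  Merge: [16] + [12] -> [12, 16]
  Split: [15, 4] -> [15] and [4]
  Merge: [15] + [4] -> [4, 15]
Merge: [12, 16] + [4, 15] -> [4, 12, 15, 16]

Final sorted array: [4, 12, 15, 16]

The merge sort proceeds by recursively splitting the array and merging sorted halves.
After all merges, the sorted array is [4, 12, 15, 16].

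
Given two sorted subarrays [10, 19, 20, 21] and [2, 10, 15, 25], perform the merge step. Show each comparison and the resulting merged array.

Merging process:

Compare 10 vs 2: take 2 from right. Merged: [2]
Compare 10 vs 10: take 10 from left. Merged: [2, 10]
Compare 19 vs 10: take 10 from right. Merged: [2, 10, 10]
Compare 19 vs 15: take 15 from right. Merged: [2, 10, 10, 15]
Compare 19 vs 25: take 19 from left. Merged: [2, 10, 10, 15, 19]
Compare 20 vs 25: take 20 from left. Merged: [2, 10, 10, 15, 19, 20]
Compare 21 vs 25: take 21 from left. Merged: [2, 10, 10, 15, 19, 20, 21]
Append remaining from right: [25]. Merged: [2, 10, 10, 15, 19, 20, 21, 25]

Final merged array: [2, 10, 10, 15, 19, 20, 21, 25]
Total comparisons: 7

The merged array is [2, 10, 10, 15, 19, 20, 21, 25], requiring 7 comparisons. The merge step runs in O(n) time where n is the total number of elements.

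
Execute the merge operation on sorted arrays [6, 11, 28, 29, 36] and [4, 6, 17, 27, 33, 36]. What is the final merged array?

Merging process:

Compare 6 vs 4: take 4 from right. Merged: [4]
Compare 6 vs 6: take 6 from left. Merged: [4, 6]
Compare 11 vs 6: take 6 from right. Merged: [4, 6, 6]
Compare 11 vs 17: take 11 from left. Merged: [4, 6, 6, 11]
Compare 28 vs 17: take 17 from right. Merged: [4, 6, 6, 11, 17]
Compare 28 vs 27: take 27 from right. Merged: [4, 6, 6, 11, 17, 27]
Compare 28 vs 33: take 28 from left. Merged: [4, 6, 6, 11, 17, 27, 28]
Compare 29 vs 33: take 29 from left. Merged: [4, 6, 6, 11, 17, 27, 28, 29]
Compare 36 vs 33: take 33 from right. Merged: [4, 6, 6, 11, 17, 27, 28, 29, 33]
Compare 36 vs 36: take 36 from left. Merged: [4, 6, 6, 11, 17, 27, 28, 29, 33, 36]
Append remaining from right: [36]. Merged: [4, 6, 6, 11, 17, 27, 28, 29, 33, 36, 36]

Final merged array: [4, 6, 6, 11, 17, 27, 28, 29, 33, 36, 36]
Total comparisons: 10

The merged array is [4, 6, 6, 11, 17, 27, 28, 29, 33, 36, 36], requiring 10 comparisons. The merge step runs in O(n) time where n is the total number of elements.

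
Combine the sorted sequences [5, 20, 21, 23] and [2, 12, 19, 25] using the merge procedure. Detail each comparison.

Merging process:

Compare 5 vs 2: take 2 from right. Merged: [2]
Compare 5 vs 12: take 5 from left. Merged: [2, 5]
Compare 20 vs 12: take 12 from right. Merged: [2, 5, 12]
Compare 20 vs 19: take 19 from right. Merged: [2, 5, 12, 19]
Compare 20 vs 25: take 20 from left. Merged: [2, 5, 12, 19, 20]
Compare 21 vs 25: take 21 from left. Merged: [2, 5, 12, 19, 20, 21]
Compare 23 vs 25: take 23 from left. Merged: [2, 5, 12, 19, 20, 21, 23]
Append remaining from right: [25]. Merged: [2, 5, 12, 19, 20, 21, 23, 25]

Final merged array: [2, 5, 12, 19, 20, 21, 23, 25]
Total comparisons: 7

The merged array is [2, 5, 12, 19, 20, 21, 23, 25], requiring 7 comparisons. The merge step runs in O(n) time where n is the total number of elements.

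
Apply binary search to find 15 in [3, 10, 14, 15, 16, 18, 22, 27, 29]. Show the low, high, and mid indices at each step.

Binary search for 15 in [3, 10, 14, 15, 16, 18, 22, 27, 29]:

lo=0, hi=8, mid=4, arr[mid]=16 -> 16 > 15, search left half
lo=0, hi=3, mid=1, arr[mid]=10 -> 10 < 15, search right half
lo=2, hi=3, mid=2, arr[mid]=14 -> 14 < 15, search right half
lo=3, hi=3, mid=3, arr[mid]=15 -> Found target at index 3!

Binary search finds 15 at index 3 after 4 comparisons. The search repeatedly halves the search space by comparing with the middle element.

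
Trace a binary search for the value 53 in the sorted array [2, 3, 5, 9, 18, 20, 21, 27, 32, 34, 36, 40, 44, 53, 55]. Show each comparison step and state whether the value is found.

Binary search for 53 in [2, 3, 5, 9, 18, 20, 21, 27, 32, 34, 36, 40, 44, 53, 55]:

lo=0, hi=14, mid=7, arr[mid]=27 -> 27 < 53, search right half
lo=8, hi=14, mid=11, arr[mid]=40 -> 40 < 53, search right half
lo=12, hi=14, mid=13, arr[mid]=53 -> Found target at index 13!

Binary search finds 53 at index 13 after 3 comparisons. The search repeatedly halves the search space by comparing with the middle element.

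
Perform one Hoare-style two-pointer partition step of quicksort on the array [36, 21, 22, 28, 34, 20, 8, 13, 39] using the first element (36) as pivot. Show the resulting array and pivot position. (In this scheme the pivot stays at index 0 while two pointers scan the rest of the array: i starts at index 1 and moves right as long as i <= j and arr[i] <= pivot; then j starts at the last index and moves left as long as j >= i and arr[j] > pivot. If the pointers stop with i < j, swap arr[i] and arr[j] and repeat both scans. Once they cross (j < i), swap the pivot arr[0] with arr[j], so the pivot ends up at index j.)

Hoare-style two-pointer partition with pivot = 36:

Initial array: [36, 21, 22, 28, 34, 20, 8, 13, 39]

Pointers start at i = 1, j = 8.
i ends at 8, j ends at 7: the pointers have crossed (j < i), so scanning stops.

Swap pivot arr[0] with arr[7] to place pivot at position 7: [13, 21, 22, 28, 34, 20, 8, 36, 39]
Pivot position: 7

After partitioning with pivot 36, the array becomes [13, 21, 22, 28, 34, 20, 8, 36, 39]. The pivot is placed at index 7. All elements to the left of the pivot are <= 36, and all elements to the right are > 36.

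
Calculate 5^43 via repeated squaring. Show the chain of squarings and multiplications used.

Computing 5^43 by squaring (build up from 5^1; each line after the first costs one multiplication):

5^1 = 5
5^2 = (5^1)^2 = 5^2 = 25
5^4 = (5^2)^2 = 25^2 = 625
5^5 = 5 * 5^4 = 5 * 625 = 3125
5^10 = (5^5)^2 = 3125^2 = 9765625
5^20 = (5^10)^2 = 9765625^2 = 95367431640625
5^21 = 5 * 5^20 = 5 * 95367431640625 = 476837158203125
5^42 = (5^21)^2 = 476837158203125^2 = 227373675443232059478759765625
5^43 = 5 * 5^42 = 5 * 227373675443232059478759765625 = 1136868377216160297393798828125

Result: 1136868377216160297393798828125
Multiplications needed: 8 (8 lines after 5^1)

5^43 = 1136868377216160297393798828125. Using exponentiation by squaring, this requires 8 multiplications. The key idea: if the exponent is even, square the half-power; if odd, multiply by the base once.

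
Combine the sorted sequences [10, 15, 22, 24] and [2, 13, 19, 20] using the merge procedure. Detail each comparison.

Merging process:

Compare 10 vs 2: take 2 from right. Merged: [2]
Compare 10 vs 13: take 10 from left. Merged: [2, 10]
Compare 15 vs 13: take 13 from right. Merged: [2, 10, 13]
Compare 15 vs 19: take 15 from left. Merged: [2, 10, 13, 15]
Compare 22 vs 19: take 19 from right. Merged: [2, 10, 13, 15, 19]
Compare 22 vs 20: take 20 from right. Merged: [2, 10, 13, 15, 19, 20]
Append remaining from left: [22, 24]. Merged: [2, 10, 13, 15, 19, 20, 22, 24]

Final merged array: [2, 10, 13, 15, 19, 20, 22, 24]
Total comparisons: 6

The merged array is [2, 10, 13, 15, 19, 20, 22, 24], requiring 6 comparisons. The merge step runs in O(n) time where n is the total number of elements.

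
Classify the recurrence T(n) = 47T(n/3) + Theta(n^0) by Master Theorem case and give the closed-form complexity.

Master Theorem for T(n) = 47T(n/3) + O(n^0):

a = 47, b = 3, c = 0
log_b(a) = log_3(47) = 3.5046

Case 1: c = 0 < log_3(47) = 3.5046
T(n) = O(n^(log_3 47))

For T(n) = 47T(n/3) + O(n^0): log_3(47) = 3.5046. This is Case 1 of the Master Theorem (c < log_b(a), work dominated by leaves), giving O(n^(log_3 47)).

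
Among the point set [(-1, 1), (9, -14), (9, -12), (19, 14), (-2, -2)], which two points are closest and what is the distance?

Computing all pairwise distances among 5 points:

d((-1, 1), (9, -14)) = 18.0278
d((-1, 1), (9, -12)) = 16.4012
d((-1, 1), (19, 14)) = 23.8537
d((-1, 1), (-2, -2)) = 3.1623
d((9, -14), (9, -12)) = 2.0 <-- minimum
d((9, -14), (19, 14)) = 29.7321
d((9, -14), (-2, -2)) = 16.2788
d((9, -12), (19, 14)) = 27.8568
d((9, -12), (-2, -2)) = 14.8661
d((19, 14), (-2, -2)) = 26.4008

Closest pair: (9, -14) and (9, -12) with distance 2.0

The closest pair is (9, -14) and (9, -12) with Euclidean distance 2.0. For 5 points, brute-force pairwise comparison is shown above. For large n, the divide-and-conquer algorithm (sort by x, recurse on halves, check the dividing strip) achieves O(n log n).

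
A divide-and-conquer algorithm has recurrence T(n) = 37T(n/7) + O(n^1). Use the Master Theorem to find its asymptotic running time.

Master Theorem for T(n) = 37T(n/7) + O(n^1):

a = 37, b = 7, c = 1
log_b(a) = log_7(37) = 1.8556

Case 1: c = 1 < log_7(37) = 1.8556
T(n) = O(n^(log_7 37))

For T(n) = 37T(n/7) + O(n^1): log_7(37) = 1.8556. This is Case 1 of the Master Theorem (c < log_b(a), work dominated by leaves), giving O(n^(log_7 37)).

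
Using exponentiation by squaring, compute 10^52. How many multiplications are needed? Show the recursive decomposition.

Computing 10^52 by squaring (build up from 10^1; each line after the first costs one multiplication):

10^1 = 10
10^2 = (10^1)^2 = 10^2 = 100
10^3 = 10 * 10^2 = 10 * 100 = 1000
10^6 = (10^3)^2 = 1000^2 = 1000000
10^12 = (10^6)^2 = 1000000^2 = 1000000000000
10^13 = 10 * 10^12 = 10 * 1000000000000 = 10000000000000
10^26 = (10^13)^2 = 10000000000000^2 = 100000000000000000000000000
10^52 = (10^26)^2 = 100000000000000000000000000^2 = 10000000000000000000000000000000000000000000000000000

Result: 10000000000000000000000000000000000000000000000000000
Multiplications needed: 7 (7 lines after 10^1)

10^52 = 10000000000000000000000000000000000000000000000000000. Using exponentiation by squaring, this requires 7 multiplications. The key idea: if the exponent is even, square the half-power; if odd, multiply by the base once.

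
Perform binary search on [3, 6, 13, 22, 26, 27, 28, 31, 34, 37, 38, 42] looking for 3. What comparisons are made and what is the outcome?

Binary search for 3 in [3, 6, 13, 22, 26, 27, 28, 31, 34, 37, 38, 42]:

lo=0, hi=11, mid=5, arr[mid]=27 -> 27 > 3, search left half
lo=0, hi=4, mid=2, arr[mid]=13 -> 13 > 3, search left half
lo=0, hi=1, mid=0, arr[mid]=3 -> Found target at index 0!

Binary search finds 3 at index 0 after 3 comparisons. The search repeatedly halves the search space by comparing with the middle element.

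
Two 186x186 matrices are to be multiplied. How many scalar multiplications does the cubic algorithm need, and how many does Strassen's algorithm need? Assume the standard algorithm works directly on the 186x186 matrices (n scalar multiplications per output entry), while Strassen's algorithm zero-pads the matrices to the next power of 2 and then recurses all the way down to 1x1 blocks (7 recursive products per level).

Matrix multiplication for 186x186 matrices:

Strassen's algorithm requires power-of-2 dimensions. Pad 186x186 to 256x256 (next power of 2).

Standard algorithm: 186^3 = 6434856 multiplications
Strassen's algorithm: 7^(log2(256)) = 7^8 = 5764801 multiplications
Savings: 6434856 - 5764801 = 670055 multiplications

Standard: 6434856 multiplications (186^3). Strassen: 5764801 multiplications (7^8, after padding to 256x256). Strassen reduces 8 recursive multiplications to 7 at each level.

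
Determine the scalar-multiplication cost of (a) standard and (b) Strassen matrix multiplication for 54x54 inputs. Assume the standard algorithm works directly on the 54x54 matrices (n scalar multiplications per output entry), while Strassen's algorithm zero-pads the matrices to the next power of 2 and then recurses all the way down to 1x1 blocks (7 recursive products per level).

Matrix multiplication for 54x54 matrices:

Strassen's algorithm requires power-of-2 dimensions. Pad 54x54 to 64x64 (next power of 2).

Standard algorithm: 54^3 = 157464 multiplications
Strassen's algorithm: 7^(log2(64)) = 7^6 = 117649 multiplications
Savings: 157464 - 117649 = 39815 multiplications

Standard: 157464 multiplications (54^3). Strassen: 117649 multiplications (7^6, after padding to 64x64). Strassen reduces 8 recursive multiplications to 7 at each level.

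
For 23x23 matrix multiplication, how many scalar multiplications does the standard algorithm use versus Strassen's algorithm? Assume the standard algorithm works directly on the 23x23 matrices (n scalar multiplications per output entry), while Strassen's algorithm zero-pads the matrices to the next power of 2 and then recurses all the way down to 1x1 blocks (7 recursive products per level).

Matrix multiplication for 23x23 matrices:

Strassen's algorithm requires power-of-2 dimensions. Pad 23x23 to 32x32 (next power of 2).

Standard algorithm: 23^3 = 12167 multiplications
Strassen's algorithm: 7^(log2(32)) = 7^5 = 16807 multiplications
Difference: 12167 - 16807 = -4640 (Strassen uses MORE here due to padding overhead — for small or just-over-power-of-2 n, padding can outweigh the per-level savings)

Standard: 12167 multiplications (23^3). Strassen: 16807 multiplications (7^5, after padding to 32x32). Strassen reduces 8 recursive multiplications to 7 at each level.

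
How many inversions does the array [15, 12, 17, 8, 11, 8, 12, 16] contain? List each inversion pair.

Finding inversions in [15, 12, 17, 8, 11, 8, 12, 16]:

(0, 1): arr[0]=15 > arr[1]=12
(0, 3): arr[0]=15 > arr[3]=8
(0, 4): arr[0]=15 > arr[4]=11
(0, 5): arr[0]=15 > arr[5]=8
(0, 6): arr[0]=15 > arr[6]=12
(1, 3): arr[1]=12 > arr[3]=8
(1, 4): arr[1]=12 > arr[4]=11
(1, 5): arr[1]=12 > arr[5]=8
(2, 3): arr[2]=17 > arr[3]=8
(2, 4): arr[2]=17 > arr[4]=11
(2, 5): arr[2]=17 > arr[5]=8
(2, 6): arr[2]=17 > arr[6]=12
(2, 7): arr[2]=17 > arr[7]=16
(4, 5): arr[4]=11 > arr[5]=8

Total inversions: 14

The array has 14 inversion(s): (0,1), (0,3), (0,4), (0,5), (0,6), (1,3), (1,4), (1,5), (2,3), (2,4), (2,5), (2,6), (2,7), (4,5). Each pair (i,j) satisfies i < j and arr[i] > arr[j].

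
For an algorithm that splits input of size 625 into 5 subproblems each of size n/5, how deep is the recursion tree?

For divide and conquer with division factor 5:

Problem sizes at each level:
Level 0: 625
Level 1: 125
Level 2: 25
Level 3: 5
Level 4: 1

The root is level 0 and the size-1 base case is level 4 (the tree spans levels 0 through 4, i.e. 5 levels counting the root), so the depth is the number of divisions: log_5(625) = 4

The recursion tree depth is log_5(625) = 4. At each level, the problem size is divided by 5, so it takes 4 divisions to reduce to a base case of size 1. The algorithm makes 5 recursive calls at each level.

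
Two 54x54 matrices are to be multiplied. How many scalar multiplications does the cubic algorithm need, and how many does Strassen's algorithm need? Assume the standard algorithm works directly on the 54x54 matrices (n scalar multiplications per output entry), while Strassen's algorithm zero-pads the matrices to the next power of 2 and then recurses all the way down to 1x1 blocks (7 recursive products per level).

Matrix multiplication for 54x54 matrices:

Strassen's algorithm requires power-of-2 dimensions. Pad 54x54 to 64x64 (next power of 2).

Standard algorithm: 54^3 = 157464 multiplications
Strassen's algorithm: 7^(log2(64)) = 7^6 = 117649 multiplications
Savings: 157464 - 117649 = 39815 multiplications

Standard: 157464 multiplications (54^3). Strassen: 117649 multiplications (7^6, after padding to 64x64). Strassen reduces 8 recursive multiplications to 7 at each level.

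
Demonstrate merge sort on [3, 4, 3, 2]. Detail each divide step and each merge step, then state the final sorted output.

Merge sort trace:

Split: [3, 4, 3, 2] -> [3, 4] and [3, 2]
  Split: [3, 4] -> [3] and [4]
  Merge: [3] + [4] -> [3, 4]
  Split: [3, 2] -> [3] and [2]
  Merge: [3] + [2] -> [2, 3]
Merge: [3, 4] + [2, 3] -> [2, 3, 3, 4]

Final sorted array: [2, 3, 3, 4]

The merge sort proceeds by recursively splitting the array and merging sorted halves.
After all merges, the sorted array is [2, 3, 3, 4].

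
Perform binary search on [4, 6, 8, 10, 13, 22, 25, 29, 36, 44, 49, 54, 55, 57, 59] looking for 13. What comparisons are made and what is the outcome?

Binary search for 13 in [4, 6, 8, 10, 13, 22, 25, 29, 36, 44, 49, 54, 55, 57, 59]:

lo=0, hi=14, mid=7, arr[mid]=29 -> 29 > 13, search left half
lo=0, hi=6, mid=3, arr[mid]=10 -> 10 < 13, search right half
lo=4, hi=6, mid=5, arr[mid]=22 -> 22 > 13, search left half
lo=4, hi=4, mid=4, arr[mid]=13 -> Found target at index 4!

Binary search finds 13 at index 4 after 4 comparisons. The search repeatedly halves the search space by comparing with the middle element.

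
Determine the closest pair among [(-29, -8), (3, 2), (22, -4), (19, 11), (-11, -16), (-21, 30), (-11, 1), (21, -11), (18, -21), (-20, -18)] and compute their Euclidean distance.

Computing all pairwise distances among 10 points:

d((-29, -8), (3, 2)) = 33.5261
d((-29, -8), (22, -4)) = 51.1566
d((-29, -8), (19, 11)) = 51.6236
d((-29, -8), (-11, -16)) = 19.6977
d((-29, -8), (-21, 30)) = 38.833
d((-29, -8), (-11, 1)) = 20.1246
d((-29, -8), (21, -11)) = 50.0899
d((-29, -8), (18, -21)) = 48.7647
d((-29, -8), (-20, -18)) = 13.4536
d((3, 2), (22, -4)) = 19.9249
d((3, 2), (19, 11)) = 18.3576
d((3, 2), (-11, -16)) = 22.8035
d((3, 2), (-21, 30)) = 36.8782
d((3, 2), (-11, 1)) = 14.0357
d((3, 2), (21, -11)) = 22.2036
d((3, 2), (18, -21)) = 27.4591
d((3, 2), (-20, -18)) = 30.4795
d((22, -4), (19, 11)) = 15.2971
d((22, -4), (-11, -16)) = 35.1141
d((22, -4), (-21, 30)) = 54.8179
d((22, -4), (-11, 1)) = 33.3766
d((22, -4), (21, -11)) = 7.0711 <-- minimum
d((22, -4), (18, -21)) = 17.4642
d((22, -4), (-20, -18)) = 44.2719
d((19, 11), (-11, -16)) = 40.3609
d((19, 11), (-21, 30)) = 44.2832
d((19, 11), (-11, 1)) = 31.6228
d((19, 11), (21, -11)) = 22.0907
d((19, 11), (18, -21)) = 32.0156
d((19, 11), (-20, -18)) = 48.6004
d((-11, -16), (-21, 30)) = 47.0744
d((-11, -16), (-11, 1)) = 17.0
d((-11, -16), (21, -11)) = 32.3883
d((-11, -16), (18, -21)) = 29.4279
d((-11, -16), (-20, -18)) = 9.2195
d((-21, 30), (-11, 1)) = 30.6757
d((-21, 30), (21, -11)) = 58.6941
d((-21, 30), (18, -21)) = 64.2028
d((-21, 30), (-20, -18)) = 48.0104
d((-11, 1), (21, -11)) = 34.176
d((-11, 1), (18, -21)) = 36.4005
d((-11, 1), (-20, -18)) = 21.0238
d((21, -11), (18, -21)) = 10.4403
d((21, -11), (-20, -18)) = 41.5933
d((18, -21), (-20, -18)) = 38.1182

Closest pair: (22, -4) and (21, -11) with distance 7.0711

The closest pair is (22, -4) and (21, -11) with Euclidean distance 7.0711. For 10 points, brute-force pairwise comparison is shown above. For large n, the divide-and-conquer algorithm (sort by x, recurse on halves, check the dividing strip) achieves O(n log n).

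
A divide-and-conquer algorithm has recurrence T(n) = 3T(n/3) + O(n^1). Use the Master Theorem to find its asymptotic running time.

Master Theorem for T(n) = 3T(n/3) + O(n^1):

a = 3, b = 3, c = 1
log_b(a) = log_3(3) = 1.0000

Case 2: c = 1 = log_3(3) = 1.0000
T(n) = O(n^1 log n) = O(n log n)

For T(n) = 3T(n/3) + O(n^1): log_3(3) = 1.0000. This is Case 2 of the Master Theorem (c = log_b(a), equal work at all levels), giving O(n log n).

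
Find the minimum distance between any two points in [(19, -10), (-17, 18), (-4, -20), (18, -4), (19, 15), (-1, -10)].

Computing all pairwise distances among 6 points:

d((19, -10), (-17, 18)) = 45.607
d((19, -10), (-4, -20)) = 25.0799
d((19, -10), (18, -4)) = 6.0828 <-- minimum
d((19, -10), (19, 15)) = 25.0
d((19, -10), (-1, -10)) = 20.0
d((-17, 18), (-4, -20)) = 40.1622
d((-17, 18), (18, -4)) = 41.3401
d((-17, 18), (19, 15)) = 36.1248
d((-17, 18), (-1, -10)) = 32.249
d((-4, -20), (18, -4)) = 27.2029
d((-4, -20), (19, 15)) = 41.8808
d((-4, -20), (-1, -10)) = 10.4403
d((18, -4), (19, 15)) = 19.0263
d((18, -4), (-1, -10)) = 19.9249
d((19, 15), (-1, -10)) = 32.0156

Closest pair: (19, -10) and (18, -4) with distance 6.0828

The closest pair is (19, -10) and (18, -4) with Euclidean distance 6.0828. For 6 points, brute-force pairwise comparison is shown above. For large n, the divide-and-conquer algorithm (sort by x, recurse on halves, check the dividing strip) achieves O(n log n).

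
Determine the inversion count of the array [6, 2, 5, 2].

Finding inversions in [6, 2, 5, 2]:

(0, 1): arr[0]=6 > arr[1]=2
(0, 2): arr[0]=6 > arr[2]=5
(0, 3): arr[0]=6 > arr[3]=2
(2, 3): arr[2]=5 > arr[3]=2

Total inversions: 4

The array has 4 inversion(s): (0,1), (0,2), (0,3), (2,3). Each pair (i,j) satisfies i < j and arr[i] > arr[j].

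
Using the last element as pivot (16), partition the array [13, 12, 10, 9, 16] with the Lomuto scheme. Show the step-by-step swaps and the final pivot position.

Lomuto partition with pivot = 16:

Initial array: [13, 12, 10, 9, 16]

arr[0]=13 <= 16: swap with position 0, array becomes [13, 12, 10, 9, 16]
arr[1]=12 <= 16: swap with position 1, array becomes [13, 12, 10, 9, 16]
arr[2]=10 <= 16: swap with position 2, array becomes [13, 12, 10, 9, 16]
arr[3]=9 <= 16: swap with position 3, array becomes [13, 12, 10, 9, 16]

Place pivot at position 4: [13, 12, 10, 9, 16]
Pivot position: 4

After partitioning with pivot 16, the array becomes [13, 12, 10, 9, 16]. The pivot is placed at index 4. All elements to the left of the pivot are <= 16, and all elements to the right are > 16.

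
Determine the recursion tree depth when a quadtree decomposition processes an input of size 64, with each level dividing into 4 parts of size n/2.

For divide and conquer with division factor 2:

Problem sizes at each level:
Level 0: 64
Level 1: 32
Level 2: 16
Level 3: 8
Level 4: 4
Level 5: 2
Level 6: 1

The root is level 0 and the size-1 base case is level 6 (the tree spans levels 0 through 6, i.e. 7 levels counting the root), so the depth is the number of divisions: log_2(64) = 6

The recursion tree depth is log_2(64) = 6. At each level, the problem size is divided by 2, so it takes 6 divisions to reduce to a base case of size 1. The algorithm makes 4 recursive calls at each level.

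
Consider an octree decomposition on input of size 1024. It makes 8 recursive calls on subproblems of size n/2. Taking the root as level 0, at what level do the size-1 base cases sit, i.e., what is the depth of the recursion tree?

For divide and conquer with division factor 2:

Problem sizes at each level:
Level 0: 1024
Level 1: 512
Level 2: 256
Level 3: 128
Level 4: 64
Level 5: 32
Level 6: 16
Level 7: 8
Level 8: 4
Level 9: 2
Level 10: 1

The root is level 0 and the size-1 base case is level 10 (the tree spans levels 0 through 10, i.e. 11 levels counting the root), so the depth is the number of divisions: log_2(1024) = 10

The recursion tree depth is log_2(1024) = 10. At each level, the problem size is divided by 2, so it takes 10 divisions to reduce to a base case of size 1. The algorithm makes 8 recursive calls at each level.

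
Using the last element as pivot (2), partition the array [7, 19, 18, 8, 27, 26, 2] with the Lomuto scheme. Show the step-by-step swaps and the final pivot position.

Lomuto partition with pivot = 2:

Initial array: [7, 19, 18, 8, 27, 26, 2]

arr[0]=7 > 2: no swap
arr[1]=19 > 2: no swap
arr[2]=18 > 2: no swap
arr[3]=8 > 2: no swap
arr[4]=27 > 2: no swap
arr[5]=26 > 2: no swap

Place pivot at position 0: [2, 19, 18, 8, 27, 26, 7]
Pivot position: 0

After partitioning with pivot 2, the array becomes [2, 19, 18, 8, 27, 26, 7]. The pivot is placed at index 0. All elements to the left of the pivot are <= 2, and all elements to the right are > 2.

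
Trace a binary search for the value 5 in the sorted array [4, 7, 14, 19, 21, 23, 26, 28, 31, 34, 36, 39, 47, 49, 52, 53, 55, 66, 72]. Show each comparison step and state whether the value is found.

Binary search for 5 in [4, 7, 14, 19, 21, 23, 26, 28, 31, 34, 36, 39, 47, 49, 52, 53, 55, 66, 72]:

lo=0, hi=18, mid=9, arr[mid]=34 -> 34 > 5, search left half
lo=0, hi=8, mid=4, arr[mid]=21 -> 21 > 5, search left half
lo=0, hi=3, mid=1, arr[mid]=7 -> 7 > 5, search left half
lo=0, hi=0, mid=0, arr[mid]=4 -> 4 < 5, search right half
lo=1 > hi=0, target 5 not found

Binary search determines that 5 is not in the array after 4 comparisons. The search space was exhausted without finding the target.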